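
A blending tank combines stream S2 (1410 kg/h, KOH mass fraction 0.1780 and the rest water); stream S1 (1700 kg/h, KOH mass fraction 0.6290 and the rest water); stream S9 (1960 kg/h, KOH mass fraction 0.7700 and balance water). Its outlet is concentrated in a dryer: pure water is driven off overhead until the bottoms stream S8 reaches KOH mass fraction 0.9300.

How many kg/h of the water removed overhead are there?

2028 kg/h

KOH entering = 1410×0.178 + 1700×0.629 + 1960×0.770 = 2829.5 kg/h.
All KOH reports to S8, so S8 = 2829.5/0.930 = 3042.5 kg/h.
Total feed = 5070 kg/h; overhead = 5070 − 3042.5 = 2027.5 kg/h.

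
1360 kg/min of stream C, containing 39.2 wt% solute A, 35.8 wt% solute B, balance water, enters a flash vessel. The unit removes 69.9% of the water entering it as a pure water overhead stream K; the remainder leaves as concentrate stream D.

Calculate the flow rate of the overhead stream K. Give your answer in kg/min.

237.7 kg/min

water entering = 1360×0.250 = 340 kg/min; overhead removed = 0.699×340 = 237.66 kg/min.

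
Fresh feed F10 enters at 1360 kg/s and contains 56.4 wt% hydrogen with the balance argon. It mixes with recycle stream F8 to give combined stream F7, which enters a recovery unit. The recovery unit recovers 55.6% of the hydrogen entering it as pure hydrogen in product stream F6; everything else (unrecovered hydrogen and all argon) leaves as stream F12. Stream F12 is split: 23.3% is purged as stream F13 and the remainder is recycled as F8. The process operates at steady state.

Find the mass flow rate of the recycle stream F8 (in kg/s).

2348 kg/s

argon enters only via F10 and leaves only via the purge: 1360×0.436 = 0.233×(argon in F12), and the recovery unit passes all argon, so argon in F7 = argon in F12 = 2544.9 kg/s.
hydrogen in F7: m_A = 1360×0.564 + (1−0.233)·(1−0.556)·m_A, so m_A = 767.04/0.6595 = 1163.1 kg/s.
F12 = (1−0.556)×1163.1 + 2544.9 = 3061.3 kg/s.
Recycle F8 = (1−0.233)×3061.3 = 2348 kg/s.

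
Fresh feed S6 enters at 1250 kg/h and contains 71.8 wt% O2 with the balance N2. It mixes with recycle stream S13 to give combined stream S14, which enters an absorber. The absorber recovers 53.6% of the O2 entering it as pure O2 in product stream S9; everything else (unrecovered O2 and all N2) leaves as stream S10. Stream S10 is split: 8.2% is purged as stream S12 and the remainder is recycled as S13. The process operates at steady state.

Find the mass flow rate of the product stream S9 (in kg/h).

838 kg/h

O2 in S14: m_A = 1250×0.718 + (1−0.082)·(1−0.536)·m_A, so m_A = 897.5/0.5740 = 1563.5 kg/h.
Product S9 = 0.536×1563.5 = 838.01 kg/h.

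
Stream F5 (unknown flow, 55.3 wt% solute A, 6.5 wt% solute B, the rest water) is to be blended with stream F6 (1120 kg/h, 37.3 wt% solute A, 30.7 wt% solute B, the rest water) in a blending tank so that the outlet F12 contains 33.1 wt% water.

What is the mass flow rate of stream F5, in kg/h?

Let F5 be the unknown flow. Total out = 1120 + F5.
water balance: 358.4 + 0.382·F5 = 0.331·(1120 + F5)
(0.382 − 0.331)·F5 = 0.331×1120 − 358.4 = 12.32
F5 = 12.32 / 0.051 = 241.57 kg/h

241.6 kg/h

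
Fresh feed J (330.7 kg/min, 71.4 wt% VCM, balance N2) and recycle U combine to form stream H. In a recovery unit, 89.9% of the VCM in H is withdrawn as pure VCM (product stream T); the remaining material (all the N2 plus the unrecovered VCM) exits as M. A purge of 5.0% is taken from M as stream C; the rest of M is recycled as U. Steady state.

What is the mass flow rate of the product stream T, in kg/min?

234.8 kg/min

VCM in H: m_A = 330.7×0.714 + (1−0.050)·(1−0.899)·m_A, so m_A = 236.12/0.9041 = 261.18 kg/min.
Product T = 0.899×261.18 = 234.8 kg/min.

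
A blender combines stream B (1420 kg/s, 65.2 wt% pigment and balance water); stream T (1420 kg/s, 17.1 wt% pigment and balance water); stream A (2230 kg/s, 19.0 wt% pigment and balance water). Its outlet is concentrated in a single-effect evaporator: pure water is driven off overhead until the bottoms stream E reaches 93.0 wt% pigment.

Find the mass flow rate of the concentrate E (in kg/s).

pigment entering = 1420×0.652 + 1420×0.171 + 2230×0.190 = 1592.4 kg/s.
All pigment reports to E, so E = 1592.4/0.930 = 1712.2 kg/s.

1712 kg/s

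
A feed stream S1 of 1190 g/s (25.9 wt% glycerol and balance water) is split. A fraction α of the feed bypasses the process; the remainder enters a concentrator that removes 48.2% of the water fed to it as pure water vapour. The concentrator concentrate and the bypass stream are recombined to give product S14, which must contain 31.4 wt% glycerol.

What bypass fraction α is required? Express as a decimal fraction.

0.510

All 1190×0.259 = 308.21 g/s of glycerol reaches S14, so S14 = 308.21/0.314 = 981.56 g/s and vapour = 208.44 g/s.
The evaporator receives (1−α)·1190 of feed at 0.741 water and removes 0.482 of that water:
0.482×0.741×(1−α)×1190 = 208.44
(1−α) = 208.44/425.02 = 0.4904;  α = 0.5096.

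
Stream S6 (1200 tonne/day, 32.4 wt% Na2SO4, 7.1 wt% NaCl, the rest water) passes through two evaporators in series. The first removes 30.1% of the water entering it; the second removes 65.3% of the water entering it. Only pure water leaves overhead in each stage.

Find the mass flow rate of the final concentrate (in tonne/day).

water in feed = 1200×0.605 = 726 tonne/day.
After stage 1: water left = (1−0.301)×726 = 507.47; stream total = 981.47 tonne/day.
After stage 2: water left = (1−0.653)×507.47 = 176.09; final concentrate = 650.09 tonne/day.

650.1 tonne/day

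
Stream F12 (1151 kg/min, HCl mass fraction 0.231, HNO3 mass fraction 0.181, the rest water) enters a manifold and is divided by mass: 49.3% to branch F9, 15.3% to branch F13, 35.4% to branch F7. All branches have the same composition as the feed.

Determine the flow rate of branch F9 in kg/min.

567.4 kg/min

Branch F9 flow = 0.493×1151 = 567.44 kg/min.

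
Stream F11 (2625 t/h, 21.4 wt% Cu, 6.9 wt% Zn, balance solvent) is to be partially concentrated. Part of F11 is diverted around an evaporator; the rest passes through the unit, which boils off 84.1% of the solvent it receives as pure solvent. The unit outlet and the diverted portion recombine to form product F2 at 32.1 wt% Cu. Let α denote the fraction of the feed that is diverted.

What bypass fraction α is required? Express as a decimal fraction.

0.447

All 2625×0.214 = 561.75 t/h of Cu reaches F2, so F2 = 561.75/0.321 = 1750 t/h and vapour = 875 t/h.
The evaporator receives (1−α)·2625 of feed at 0.717 solvent and removes 0.841 of that solvent:
0.841×0.717×(1−α)×2625 = 875
(1−α) = 875/1582.9 = 0.5528;  α = 0.4472.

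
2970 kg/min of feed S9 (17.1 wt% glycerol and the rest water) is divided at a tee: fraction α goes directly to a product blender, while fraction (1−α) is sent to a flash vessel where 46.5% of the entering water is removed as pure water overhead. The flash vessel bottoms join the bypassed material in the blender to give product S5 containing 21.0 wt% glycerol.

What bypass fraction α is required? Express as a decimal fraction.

0.518

All 2970×0.171 = 507.87 kg/min of glycerol reaches S5, so S5 = 507.87/0.210 = 2418.4 kg/min and vapour = 551.57 kg/min.
The evaporator receives (1−α)·2970 of feed at 0.829 water and removes 0.465 of that water:
0.465×0.829×(1−α)×2970 = 551.57
(1−α) = 551.57/1144.9 = 0.4818;  α = 0.5182.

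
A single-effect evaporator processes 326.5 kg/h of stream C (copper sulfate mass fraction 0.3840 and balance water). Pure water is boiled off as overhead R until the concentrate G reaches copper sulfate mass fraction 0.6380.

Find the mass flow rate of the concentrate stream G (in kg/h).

copper sulfate is conserved: 326.5×0.384 = 125.38 kg/h all reports to the concentrate.
Concentrate = 125.38/(target fraction) = 196.51 kg/h.

196.5 kg/h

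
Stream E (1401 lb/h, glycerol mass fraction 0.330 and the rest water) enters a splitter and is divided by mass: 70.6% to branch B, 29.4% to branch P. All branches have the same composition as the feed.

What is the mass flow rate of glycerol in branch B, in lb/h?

326.4 lb/h

Branch B total = 0.706×1401 = 989.11 lb/h.
glycerol in B = 0.330×989.11 = 326.4 lb/h.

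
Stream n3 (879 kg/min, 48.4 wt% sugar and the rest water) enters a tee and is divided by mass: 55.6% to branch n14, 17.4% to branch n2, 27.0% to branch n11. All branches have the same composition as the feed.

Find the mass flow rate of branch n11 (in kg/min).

237.3 kg/min

Branch n11 flow = 0.270×879 = 237.33 kg/min.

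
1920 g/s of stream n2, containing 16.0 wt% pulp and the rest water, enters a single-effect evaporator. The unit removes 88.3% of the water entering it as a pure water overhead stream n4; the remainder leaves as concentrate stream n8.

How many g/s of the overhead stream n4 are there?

water entering = 1920×0.840 = 1612.8 g/s; overhead removed = 0.883×1612.8 = 1424.1 g/s.

1424 g/s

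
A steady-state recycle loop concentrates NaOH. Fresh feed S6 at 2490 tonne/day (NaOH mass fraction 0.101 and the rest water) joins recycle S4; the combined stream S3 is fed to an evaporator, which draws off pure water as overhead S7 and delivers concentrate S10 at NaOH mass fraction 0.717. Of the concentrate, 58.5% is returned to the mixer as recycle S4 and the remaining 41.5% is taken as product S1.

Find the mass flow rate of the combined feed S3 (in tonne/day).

2984 tonne/day

Overall NaOH balance (none leaves overhead): NaOH in fresh feed = NaOH in product, i.e. 2490×0.101 = (1−0.585)·S10·0.717.
S10 = 251.49/(0.717×0.415) = 845.19 tonne/day.
Recycle S4 = 0.585×845.19 = 494.44 tonne/day.
Combined feed S3 = 2490 + 494.44 = 2984.4 tonne/day.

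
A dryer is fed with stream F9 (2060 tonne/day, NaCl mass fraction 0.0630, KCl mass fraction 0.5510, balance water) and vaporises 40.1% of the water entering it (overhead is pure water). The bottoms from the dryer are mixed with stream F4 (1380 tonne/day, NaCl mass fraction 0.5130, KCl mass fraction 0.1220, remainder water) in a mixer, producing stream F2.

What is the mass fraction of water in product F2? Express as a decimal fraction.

0.3140

Vapour removed = 0.401×0.386×2060 = 318.86 tonne/day; concentrate = 1741.1 tonne/day.
water reaching the mixer = 476.3 (from concentrate) + 1380×0.365 = 980 tonne/day.
Product flow = 1741.1 + 1380 = 3121.1 tonne/day; water fraction = 0.3140.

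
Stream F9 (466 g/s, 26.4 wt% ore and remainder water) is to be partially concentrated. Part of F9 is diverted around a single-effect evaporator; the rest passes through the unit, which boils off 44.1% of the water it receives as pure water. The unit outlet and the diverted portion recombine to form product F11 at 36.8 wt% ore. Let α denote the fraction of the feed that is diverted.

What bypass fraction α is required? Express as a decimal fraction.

All 466×0.264 = 123.02 g/s of ore reaches F11, so F11 = 123.02/0.368 = 334.3 g/s and vapour = 131.7 g/s.
The evaporator receives (1−α)·466 of feed at 0.736 water and removes 0.441 of that water:
0.441×0.736×(1−α)×466 = 131.7
(1−α) = 131.7/151.25 = 0.8707;  α = 0.1293.

0.129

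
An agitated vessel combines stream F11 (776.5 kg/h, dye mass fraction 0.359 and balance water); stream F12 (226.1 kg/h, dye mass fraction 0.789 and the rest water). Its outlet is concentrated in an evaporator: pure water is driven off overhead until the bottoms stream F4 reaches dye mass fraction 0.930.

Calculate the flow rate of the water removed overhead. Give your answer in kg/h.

511 kg/h

dye entering = 776.5×0.359 + 226.1×0.789 = 457.16 kg/h.
All dye reports to F4, so F4 = 457.16/0.930 = 491.57 kg/h.
Total feed = 1002.6 kg/h; overhead = 1002.6 − 491.57 = 511.03 kg/h.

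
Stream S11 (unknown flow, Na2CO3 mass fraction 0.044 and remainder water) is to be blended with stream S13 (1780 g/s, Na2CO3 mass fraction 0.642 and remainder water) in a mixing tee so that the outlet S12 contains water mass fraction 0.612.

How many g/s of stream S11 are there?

Let S11 be the unknown flow. Total out = 1780 + S11.
water balance: 637.24 + 0.956·S11 = 0.612·(1780 + S11)
(0.956 − 0.612)·S11 = 0.612×1780 − 637.24 = 452.12
S11 = 452.12 / 0.344 = 1314.3 g/s

1314 g/s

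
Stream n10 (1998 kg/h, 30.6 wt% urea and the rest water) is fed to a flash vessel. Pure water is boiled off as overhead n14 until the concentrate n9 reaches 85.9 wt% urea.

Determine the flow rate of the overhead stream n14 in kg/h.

urea is conserved: 1998×0.306 = 611.39 kg/h all reports to the concentrate.
Concentrate = 611.39/(target fraction) = 711.74 kg/h.
Overhead = 1998 − 711.74 = 1286.3 kg/h.

1286 kg/h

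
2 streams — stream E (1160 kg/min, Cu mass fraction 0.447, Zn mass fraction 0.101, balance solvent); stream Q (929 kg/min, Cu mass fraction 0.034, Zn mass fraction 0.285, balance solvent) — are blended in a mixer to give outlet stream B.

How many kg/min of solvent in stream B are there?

1157 kg/min

solvent out = solvent in = 1160×0.452 + 929×0.681 = 1157 kg/min.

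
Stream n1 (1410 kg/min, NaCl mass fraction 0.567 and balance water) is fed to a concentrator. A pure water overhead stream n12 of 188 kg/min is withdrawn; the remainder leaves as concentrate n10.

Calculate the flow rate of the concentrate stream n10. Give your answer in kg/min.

1222 kg/min

Concentrate = 1410 − 188 = 1222 kg/min.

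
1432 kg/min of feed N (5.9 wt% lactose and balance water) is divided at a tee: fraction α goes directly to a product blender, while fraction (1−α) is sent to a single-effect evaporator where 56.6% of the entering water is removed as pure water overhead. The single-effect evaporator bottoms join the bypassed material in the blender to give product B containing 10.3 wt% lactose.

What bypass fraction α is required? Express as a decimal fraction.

All 1432×0.059 = 84.488 kg/min of lactose reaches B, so B = 84.488/0.103 = 820.27 kg/min and vapour = 611.73 kg/min.
The evaporator receives (1−α)·1432 of feed at 0.941 water and removes 0.566 of that water:
0.566×0.941×(1−α)×1432 = 611.73
(1−α) = 611.73/762.69 = 0.8021;  α = 0.1979.

0.198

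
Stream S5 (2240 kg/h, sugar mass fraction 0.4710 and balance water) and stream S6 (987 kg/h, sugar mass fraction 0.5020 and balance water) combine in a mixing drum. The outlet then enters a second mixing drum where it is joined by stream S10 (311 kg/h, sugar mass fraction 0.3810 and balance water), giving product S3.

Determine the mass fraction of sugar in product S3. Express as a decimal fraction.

Overall, product flow = 3538 kg/h.
sugar in = 2240×0.471 + 987×0.502 + 311×0.381 = 1669 kg/h.
sugar fraction in S3 = 0.4717.

0.4717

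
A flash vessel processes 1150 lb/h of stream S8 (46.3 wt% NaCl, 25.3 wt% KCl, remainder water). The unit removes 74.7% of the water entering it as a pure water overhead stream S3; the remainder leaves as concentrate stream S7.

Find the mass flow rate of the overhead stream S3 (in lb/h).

water entering = 1150×0.284 = 326.6 lb/h; overhead removed = 0.747×326.6 = 243.97 lb/h.

244 lb/h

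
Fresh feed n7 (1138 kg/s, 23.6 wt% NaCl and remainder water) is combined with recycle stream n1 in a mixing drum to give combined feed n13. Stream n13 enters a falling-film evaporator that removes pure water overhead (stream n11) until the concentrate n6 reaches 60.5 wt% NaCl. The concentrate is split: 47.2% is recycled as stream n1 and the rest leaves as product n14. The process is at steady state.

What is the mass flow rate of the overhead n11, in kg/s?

694.1 kg/s

Overall NaCl balance (none leaves overhead): NaCl in fresh feed = NaCl in product, i.e. 1138×0.236 = (1−0.472)·n6·0.605.
n6 = 268.57/(0.605×0.528) = 840.75 kg/s.
Recycle n1 = 0.472×840.75 = 396.83 kg/s.
Combined feed n13 = 1138 + 396.83 = 1534.8 kg/s.
Overhead n11 = n13 − n6 = 1534.8 − 840.75 = 694.09 kg/s.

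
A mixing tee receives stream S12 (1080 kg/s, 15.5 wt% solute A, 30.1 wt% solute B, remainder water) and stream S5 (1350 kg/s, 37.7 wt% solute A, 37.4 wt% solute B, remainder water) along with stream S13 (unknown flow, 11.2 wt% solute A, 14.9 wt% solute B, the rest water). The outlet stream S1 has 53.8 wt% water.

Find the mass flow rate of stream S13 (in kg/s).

Let S13 be the unknown flow. Total out = 2430 + S13.
water balance: 923.67 + 0.739·S13 = 0.538·(2430 + S13)
(0.739 − 0.538)·S13 = 0.538×2430 − 923.67 = 383.67
S13 = 383.67 / 0.201 = 1908.8 kg/s

1909 kg/s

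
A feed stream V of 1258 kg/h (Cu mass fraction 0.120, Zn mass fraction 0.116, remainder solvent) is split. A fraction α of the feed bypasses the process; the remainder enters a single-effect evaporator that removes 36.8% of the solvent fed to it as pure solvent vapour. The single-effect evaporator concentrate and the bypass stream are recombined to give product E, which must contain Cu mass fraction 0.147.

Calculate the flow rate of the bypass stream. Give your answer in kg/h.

436.2 kg/h

All 1258×0.120 = 150.96 kg/h of Cu reaches E, so E = 150.96/0.147 = 1026.9 kg/h and vapour = 231.06 kg/h.
The evaporator receives (1−α)·1258 of feed at 0.764 solvent and removes 0.368 of that solvent:
0.368×0.764×(1−α)×1258 = 231.06
(1−α) = 231.06/353.69 = 0.6533;  α = 0.3467.
Bypass flow = 0.3467×1258 = 436.16 kg/h.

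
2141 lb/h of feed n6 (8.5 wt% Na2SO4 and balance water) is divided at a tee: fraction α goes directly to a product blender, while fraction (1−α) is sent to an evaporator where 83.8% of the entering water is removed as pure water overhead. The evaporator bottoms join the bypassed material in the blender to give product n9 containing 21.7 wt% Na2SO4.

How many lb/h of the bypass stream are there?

442.5 lb/h

All 2141×0.085 = 181.99 lb/h of Na2SO4 reaches n9, so n9 = 181.99/0.217 = 838.64 lb/h and vapour = 1302.4 lb/h.
The evaporator receives (1−α)·2141 of feed at 0.915 water and removes 0.838 of that water:
0.838×0.915×(1−α)×2141 = 1302.4
(1−α) = 1302.4/1641.7 = 0.7933;  α = 0.2067.
Bypass flow = 0.2067×2141 = 442.5 lb/h.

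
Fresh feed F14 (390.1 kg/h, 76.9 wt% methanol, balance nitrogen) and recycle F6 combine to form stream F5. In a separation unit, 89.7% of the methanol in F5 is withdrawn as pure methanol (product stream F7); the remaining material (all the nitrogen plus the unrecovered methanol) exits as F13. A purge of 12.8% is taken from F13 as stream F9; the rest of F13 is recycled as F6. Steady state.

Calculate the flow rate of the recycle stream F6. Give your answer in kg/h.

643.5 kg/h

nitrogen enters only via F14 and leaves only via the purge: 390.1×0.231 = 0.128×(nitrogen in F13), and the separation unit passes all nitrogen, so nitrogen in F5 = nitrogen in F13 = 704.01 kg/h.
methanol in F5: m_A = 390.1×0.769 + (1−0.128)·(1−0.897)·m_A, so m_A = 299.99/0.9102 = 329.59 kg/h.
F13 = (1−0.897)×329.59 + 704.01 = 737.96 kg/h.
Recycle F6 = (1−0.128)×737.96 = 643.5 kg/h.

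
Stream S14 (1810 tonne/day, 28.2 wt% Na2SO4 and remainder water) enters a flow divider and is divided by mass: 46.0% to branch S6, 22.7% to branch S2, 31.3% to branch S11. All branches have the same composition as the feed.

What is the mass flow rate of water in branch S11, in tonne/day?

Branch S11 total = 0.313×1810 = 566.53 tonne/day.
water in S11 = 0.718×566.53 = 406.77 tonne/day.

406.8 tonne/day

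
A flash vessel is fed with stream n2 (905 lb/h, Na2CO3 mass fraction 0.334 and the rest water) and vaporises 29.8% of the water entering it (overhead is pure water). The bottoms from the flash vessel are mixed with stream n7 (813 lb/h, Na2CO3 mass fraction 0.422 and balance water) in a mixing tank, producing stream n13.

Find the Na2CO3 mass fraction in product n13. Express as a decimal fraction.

0.420

Vapour removed = 0.298×0.666×905 = 179.61 lb/h; concentrate = 725.39 lb/h.
Na2CO3 reaching the mixer = 302.27 (from concentrate) + 813×0.422 = 645.36 lb/h.
Product flow = 725.39 + 813 = 1538.4 lb/h; Na2CO3 fraction = 0.420.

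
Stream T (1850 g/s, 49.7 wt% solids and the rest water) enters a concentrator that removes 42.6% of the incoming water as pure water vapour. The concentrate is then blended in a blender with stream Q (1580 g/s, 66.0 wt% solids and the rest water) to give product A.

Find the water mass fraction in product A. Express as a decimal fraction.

0.353

Vapour removed = 0.426×0.503×1850 = 396.41 g/s; concentrate = 1453.6 g/s.
water reaching the mixer = 534.14 (from concentrate) + 1580×0.340 = 1071.3 g/s.
Product flow = 1453.6 + 1580 = 3033.6 g/s; water fraction = 0.353.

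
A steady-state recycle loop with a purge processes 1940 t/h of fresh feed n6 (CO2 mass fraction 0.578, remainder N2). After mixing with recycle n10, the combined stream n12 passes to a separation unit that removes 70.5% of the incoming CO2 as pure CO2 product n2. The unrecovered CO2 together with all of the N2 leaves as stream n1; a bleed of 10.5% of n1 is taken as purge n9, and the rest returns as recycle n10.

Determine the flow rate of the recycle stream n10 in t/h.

7381 t/h

N2 enters only via n6 and leaves only via the purge: 1940×0.422 = 0.105×(N2 in n1), and the separation unit passes all N2, so N2 in n12 = N2 in n1 = 7797 t/h.
CO2 in n12: m_A = 1940×0.578 + (1−0.105)·(1−0.705)·m_A, so m_A = 1121.3/0.7360 = 1523.6 t/h.
n1 = (1−0.705)×1523.6 + 7797 = 8246.4 t/h.
Recycle n10 = (1−0.105)×8246.4 = 7380.5 t/h.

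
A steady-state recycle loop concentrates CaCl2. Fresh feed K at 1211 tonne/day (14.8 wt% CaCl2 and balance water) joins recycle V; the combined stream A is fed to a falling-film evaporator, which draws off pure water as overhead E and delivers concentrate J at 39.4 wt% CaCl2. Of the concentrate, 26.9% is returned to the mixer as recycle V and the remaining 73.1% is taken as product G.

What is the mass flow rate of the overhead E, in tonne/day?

Overall CaCl2 balance (none leaves overhead): CaCl2 in fresh feed = CaCl2 in product, i.e. 1211×0.148 = (1−0.269)·J·0.394.
J = 179.23/(0.394×0.731) = 622.29 tonne/day.
Recycle V = 0.269×622.29 = 167.4 tonne/day.
Combined feed A = 1211 + 167.4 = 1378.4 tonne/day.
Overhead E = A − J = 1378.4 − 622.29 = 756.11 tonne/day.

756.1 tonne/day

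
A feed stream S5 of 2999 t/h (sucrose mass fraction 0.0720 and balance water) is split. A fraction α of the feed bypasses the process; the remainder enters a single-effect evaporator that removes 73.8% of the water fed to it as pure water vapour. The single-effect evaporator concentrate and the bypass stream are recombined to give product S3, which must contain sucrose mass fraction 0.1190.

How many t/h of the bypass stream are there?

All 2999×0.072 = 215.93 t/h of sucrose reaches S3, so S3 = 215.93/0.119 = 1814.5 t/h and vapour = 1184.5 t/h.
The evaporator receives (1−α)·2999 of feed at 0.928 water and removes 0.738 of that water:
0.738×0.928×(1−α)×2999 = 1184.5
(1−α) = 1184.5/2053.9 = 0.5767;  α = 0.4233.
Bypass flow = 0.4233×2999 = 1269.5 t/h.

1269 t/h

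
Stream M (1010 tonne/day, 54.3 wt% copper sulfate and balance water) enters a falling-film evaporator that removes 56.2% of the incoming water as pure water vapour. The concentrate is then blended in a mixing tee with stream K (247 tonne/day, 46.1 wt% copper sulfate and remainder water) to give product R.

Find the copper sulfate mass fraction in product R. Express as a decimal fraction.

0.664

Vapour removed = 0.562×0.457×1010 = 259.4 tonne/day; concentrate = 750.6 tonne/day.
copper sulfate reaching the mixer = 548.43 (from concentrate) + 247×0.461 = 662.3 tonne/day.
Product flow = 750.6 + 247 = 997.6 tonne/day; copper sulfate fraction = 0.664.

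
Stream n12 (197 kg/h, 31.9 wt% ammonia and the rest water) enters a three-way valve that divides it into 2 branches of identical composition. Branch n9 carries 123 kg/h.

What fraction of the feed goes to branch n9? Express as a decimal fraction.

0.624

Fraction to n9 = 123/197 = 0.6244.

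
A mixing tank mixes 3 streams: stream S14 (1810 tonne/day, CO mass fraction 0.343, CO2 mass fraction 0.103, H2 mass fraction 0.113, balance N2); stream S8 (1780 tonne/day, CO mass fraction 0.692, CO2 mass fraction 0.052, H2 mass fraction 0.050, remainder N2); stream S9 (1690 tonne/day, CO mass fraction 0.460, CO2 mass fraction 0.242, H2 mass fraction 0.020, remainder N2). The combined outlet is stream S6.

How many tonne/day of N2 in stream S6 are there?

N2 out = N2 in = 1810×0.441 + 1780×0.206 + 1690×0.278 = 1634.7 tonne/day.

1635 tonne/day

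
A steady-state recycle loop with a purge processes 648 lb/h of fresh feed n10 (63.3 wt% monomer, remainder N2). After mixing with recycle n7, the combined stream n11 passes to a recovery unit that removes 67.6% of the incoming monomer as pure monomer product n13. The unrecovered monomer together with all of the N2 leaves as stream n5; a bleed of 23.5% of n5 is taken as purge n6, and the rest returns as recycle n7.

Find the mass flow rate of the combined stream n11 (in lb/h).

N2 enters only via n10 and leaves only via the purge: 648×0.367 = 0.235×(N2 in n5), and the recovery unit passes all N2, so N2 in n11 = N2 in n5 = 1012 lb/h.
monomer in n11: m_A = 648×0.633 + (1−0.235)·(1−0.676)·m_A, so m_A = 410.18/0.7521 = 545.36 lb/h.
n11 = 545.36 + 1012 = 1557.3 lb/h.

1557 lb/h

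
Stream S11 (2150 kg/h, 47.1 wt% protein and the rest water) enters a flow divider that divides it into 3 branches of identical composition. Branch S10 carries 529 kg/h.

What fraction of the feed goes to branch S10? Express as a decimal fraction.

Fraction to S10 = 529/2150 = 0.2460.

0.246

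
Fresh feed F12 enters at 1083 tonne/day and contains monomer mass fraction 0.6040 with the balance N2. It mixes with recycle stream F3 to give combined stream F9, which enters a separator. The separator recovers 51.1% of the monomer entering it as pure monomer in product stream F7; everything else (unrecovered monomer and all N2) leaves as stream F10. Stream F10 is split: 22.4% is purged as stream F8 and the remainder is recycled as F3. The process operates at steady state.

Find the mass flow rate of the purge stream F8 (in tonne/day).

544.3 tonne/day

N2 enters only via F12 and leaves only via the purge: 1083×0.396 = 0.224×(N2 in F10), and the separator passes all N2, so N2 in F9 = N2 in F10 = 1914.6 tonne/day.
monomer in F9: m_A = 1083×0.604 + (1−0.224)·(1−0.511)·m_A, so m_A = 654.13/0.6205 = 1054.1 tonne/day.
F10 = (1−0.511)×1054.1 + 1914.6 = 2430.1 tonne/day.
Purge F8 = 0.224×2430.1 = 544.33 tonne/day.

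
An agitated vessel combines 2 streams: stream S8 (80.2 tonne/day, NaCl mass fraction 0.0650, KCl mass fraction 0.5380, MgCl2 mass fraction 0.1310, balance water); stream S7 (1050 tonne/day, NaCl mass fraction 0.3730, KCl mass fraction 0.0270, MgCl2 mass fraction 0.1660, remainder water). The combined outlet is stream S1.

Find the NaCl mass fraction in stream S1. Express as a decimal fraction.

0.3511

Total flow out = 80.2 + 1050 = 1130.2 tonne/day.
NaCl in = 80.2×0.065 + 1050×0.373 = 396.86 tonne/day.
NaCl mass fraction in S1 = 396.86/1130.2 = 0.3511.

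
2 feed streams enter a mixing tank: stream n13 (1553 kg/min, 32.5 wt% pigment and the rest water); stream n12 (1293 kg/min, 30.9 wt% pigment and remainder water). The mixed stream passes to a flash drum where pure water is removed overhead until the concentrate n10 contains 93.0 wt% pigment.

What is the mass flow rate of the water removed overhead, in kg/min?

1874 kg/min

pigment entering = 1553×0.325 + 1293×0.309 = 904.26 kg/min.
All pigment reports to n10, so n10 = 904.26/0.930 = 972.32 kg/min.
Total feed = 2846 kg/min; overhead = 2846 − 972.32 = 1873.7 kg/min.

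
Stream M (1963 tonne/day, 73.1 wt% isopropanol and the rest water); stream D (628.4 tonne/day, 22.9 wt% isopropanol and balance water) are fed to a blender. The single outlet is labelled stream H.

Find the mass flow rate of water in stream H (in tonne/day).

water out = water in = 1963×0.269 + 628.4×0.771 = 1012.5 tonne/day.

1013 tonne/day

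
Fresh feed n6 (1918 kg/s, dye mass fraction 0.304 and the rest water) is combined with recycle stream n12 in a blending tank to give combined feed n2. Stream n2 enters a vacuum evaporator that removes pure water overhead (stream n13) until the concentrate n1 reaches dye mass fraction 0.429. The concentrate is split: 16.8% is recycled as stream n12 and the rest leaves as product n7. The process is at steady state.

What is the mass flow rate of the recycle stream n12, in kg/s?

Overall dye balance (none leaves overhead): dye in fresh feed = dye in product, i.e. 1918×0.304 = (1−0.168)·n1·0.429.
n1 = 583.07/(0.429×0.832) = 1633.6 kg/s.
Recycle n12 = 0.168×1633.6 = 274.44 kg/s.

274.4 kg/s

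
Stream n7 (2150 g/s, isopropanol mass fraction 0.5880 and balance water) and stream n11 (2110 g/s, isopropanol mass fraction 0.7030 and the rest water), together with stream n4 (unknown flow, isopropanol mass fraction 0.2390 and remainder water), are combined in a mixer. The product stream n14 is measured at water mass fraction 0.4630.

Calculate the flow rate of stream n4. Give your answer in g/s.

1543 g/s

Let n4 be the unknown flow. Total out = 4260 + n4.
water balance: 1512.5 + 0.761·n4 = 0.463·(4260 + n4)
(0.761 − 0.463)·n4 = 0.463×4260 − 1512.5 = 459.91
n4 = 459.91 / 0.298 = 1543.3 g/s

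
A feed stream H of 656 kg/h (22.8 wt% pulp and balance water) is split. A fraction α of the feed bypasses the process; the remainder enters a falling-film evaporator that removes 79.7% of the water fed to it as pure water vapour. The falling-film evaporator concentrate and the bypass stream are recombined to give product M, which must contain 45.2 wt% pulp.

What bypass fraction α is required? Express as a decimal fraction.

0.195

All 656×0.228 = 149.57 kg/h of pulp reaches M, so M = 149.57/0.452 = 330.9 kg/h and vapour = 325.1 kg/h.
The evaporator receives (1−α)·656 of feed at 0.772 water and removes 0.797 of that water:
0.797×0.772×(1−α)×656 = 325.1
(1−α) = 325.1/403.63 = 0.8054;  α = 0.1946.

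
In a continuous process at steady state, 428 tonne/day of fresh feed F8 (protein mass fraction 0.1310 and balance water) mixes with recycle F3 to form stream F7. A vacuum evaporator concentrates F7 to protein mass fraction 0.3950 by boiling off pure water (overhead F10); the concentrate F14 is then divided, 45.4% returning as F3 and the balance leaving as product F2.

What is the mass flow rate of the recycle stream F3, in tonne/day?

Overall protein balance (none leaves overhead): protein in fresh feed = protein in product, i.e. 428×0.131 = (1−0.454)·F14·0.395.
F14 = 56.068/(0.395×0.546) = 259.97 tonne/day.
Recycle F3 = 0.454×259.97 = 118.03 tonne/day.

118 tonne/day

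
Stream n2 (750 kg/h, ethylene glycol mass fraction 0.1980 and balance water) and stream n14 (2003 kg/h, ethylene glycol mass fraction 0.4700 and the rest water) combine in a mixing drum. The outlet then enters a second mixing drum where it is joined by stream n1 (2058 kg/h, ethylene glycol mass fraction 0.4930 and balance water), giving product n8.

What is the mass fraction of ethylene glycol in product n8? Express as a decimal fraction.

0.4374

Overall, product flow = 4811 kg/h.
ethylene glycol in = 750×0.198 + 2003×0.470 + 2058×0.493 = 2104.5 kg/h.
ethylene glycol fraction in n8 = 0.4374.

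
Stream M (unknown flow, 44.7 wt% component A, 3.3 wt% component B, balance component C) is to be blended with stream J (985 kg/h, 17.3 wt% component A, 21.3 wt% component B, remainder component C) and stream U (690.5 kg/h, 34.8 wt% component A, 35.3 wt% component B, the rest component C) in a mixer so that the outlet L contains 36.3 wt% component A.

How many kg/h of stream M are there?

Let M be the unknown flow. Total out = 1675.5 + M.
component A balance: 410.7 + 0.447·M = 0.363·(1675.5 + M)
(0.447 − 0.363)·M = 0.363×1675.5 − 410.7 = 197.51
M = 197.51 / 0.084 = 2351.3 kg/h

2351 kg/h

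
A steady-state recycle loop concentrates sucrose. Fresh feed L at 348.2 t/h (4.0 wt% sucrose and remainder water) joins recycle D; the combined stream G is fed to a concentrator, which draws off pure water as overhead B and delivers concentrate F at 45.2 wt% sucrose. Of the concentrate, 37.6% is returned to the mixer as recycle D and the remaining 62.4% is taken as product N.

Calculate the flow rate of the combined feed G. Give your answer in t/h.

366.8 t/h

Overall sucrose balance (none leaves overhead): sucrose in fresh feed = sucrose in product, i.e. 348.2×0.040 = (1−0.376)·F·0.452.
F = 13.928/(0.452×0.624) = 49.382 t/h.
Recycle D = 0.376×49.382 = 18.568 t/h.
Combined feed G = 348.2 + 18.568 = 366.77 t/h.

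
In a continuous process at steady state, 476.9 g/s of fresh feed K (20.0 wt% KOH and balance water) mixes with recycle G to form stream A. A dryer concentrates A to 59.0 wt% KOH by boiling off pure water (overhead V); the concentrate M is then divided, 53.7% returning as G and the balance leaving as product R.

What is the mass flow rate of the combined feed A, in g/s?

Overall KOH balance (none leaves overhead): KOH in fresh feed = KOH in product, i.e. 476.9×0.200 = (1−0.537)·M·0.590.
M = 95.38/(0.590×0.463) = 349.16 g/s.
Recycle G = 0.537×349.16 = 187.5 g/s.
Combined feed A = 476.9 + 187.5 = 664.4 g/s.

664.4 g/s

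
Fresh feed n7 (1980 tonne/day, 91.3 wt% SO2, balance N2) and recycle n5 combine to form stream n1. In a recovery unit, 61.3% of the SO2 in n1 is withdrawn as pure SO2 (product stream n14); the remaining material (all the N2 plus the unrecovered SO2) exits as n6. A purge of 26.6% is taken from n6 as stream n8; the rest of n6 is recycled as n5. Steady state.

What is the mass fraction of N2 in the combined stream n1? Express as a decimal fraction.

N2 enters only via n7 and leaves only via the purge: 1980×0.087 = 0.266×(N2 in n6), and the recovery unit passes all N2, so N2 in n1 = N2 in n6 = 647.59 tonne/day.
SO2 in n1: m_A = 1980×0.913 + (1−0.266)·(1−0.613)·m_A, so m_A = 1807.7/0.7159 = 2525 tonne/day.
n1 = 2525 + 647.59 = 3172.6 tonne/day.
N2 fraction in n1 = 647.59/3172.6 = 0.2041.

0.2041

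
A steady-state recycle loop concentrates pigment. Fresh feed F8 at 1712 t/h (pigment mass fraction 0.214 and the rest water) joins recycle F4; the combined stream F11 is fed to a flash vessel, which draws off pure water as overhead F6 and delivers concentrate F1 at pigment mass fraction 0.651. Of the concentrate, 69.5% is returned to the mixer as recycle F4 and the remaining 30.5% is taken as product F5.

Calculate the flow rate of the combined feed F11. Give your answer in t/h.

Overall pigment balance (none leaves overhead): pigment in fresh feed = pigment in product, i.e. 1712×0.214 = (1−0.695)·F1·0.651.
F1 = 366.37/(0.651×0.305) = 1845.2 t/h.
Recycle F4 = 0.695×1845.2 = 1282.4 t/h.
Combined feed F11 = 1712 + 1282.4 = 2994.4 t/h.

2994 t/h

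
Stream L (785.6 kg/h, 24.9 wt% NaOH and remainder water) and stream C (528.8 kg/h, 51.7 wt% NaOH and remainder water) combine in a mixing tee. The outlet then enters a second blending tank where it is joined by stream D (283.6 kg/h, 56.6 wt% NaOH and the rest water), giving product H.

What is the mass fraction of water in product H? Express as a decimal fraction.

Overall, product flow = 1598 kg/h.
water in = 785.6×0.751 + 528.8×0.483 + 283.6×0.434 = 968.48 kg/h.
water fraction in H = 0.6061.

0.6061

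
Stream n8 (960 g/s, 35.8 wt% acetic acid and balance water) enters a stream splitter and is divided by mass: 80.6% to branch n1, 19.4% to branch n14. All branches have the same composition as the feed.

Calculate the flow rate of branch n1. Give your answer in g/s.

773.8 g/s

Branch n1 flow = 0.806×960 = 773.76 g/s.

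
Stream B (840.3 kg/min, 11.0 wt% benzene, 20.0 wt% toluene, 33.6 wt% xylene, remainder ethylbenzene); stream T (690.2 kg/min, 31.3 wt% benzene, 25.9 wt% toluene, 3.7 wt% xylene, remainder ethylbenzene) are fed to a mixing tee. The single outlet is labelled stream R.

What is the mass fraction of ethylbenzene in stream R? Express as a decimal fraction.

Total flow out = 840.3 + 690.2 = 1530.5 kg/min.
ethylbenzene in = 840.3×0.354 + 690.2×0.391 = 567.33 kg/min.
ethylbenzene mass fraction in R = 567.33/1530.5 = 0.371.

0.371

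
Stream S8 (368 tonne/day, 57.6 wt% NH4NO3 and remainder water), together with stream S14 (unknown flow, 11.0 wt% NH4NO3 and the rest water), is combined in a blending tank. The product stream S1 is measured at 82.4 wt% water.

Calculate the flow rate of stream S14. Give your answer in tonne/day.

2230 tonne/day

Let S14 be the unknown flow. Total out = 368 + S14.
water balance: 156.03 + 0.890·S14 = 0.824·(368 + S14)
(0.890 − 0.824)·S14 = 0.824×368 − 156.03 = 147.2
S14 = 147.2 / 0.066 = 2230.3 tonne/day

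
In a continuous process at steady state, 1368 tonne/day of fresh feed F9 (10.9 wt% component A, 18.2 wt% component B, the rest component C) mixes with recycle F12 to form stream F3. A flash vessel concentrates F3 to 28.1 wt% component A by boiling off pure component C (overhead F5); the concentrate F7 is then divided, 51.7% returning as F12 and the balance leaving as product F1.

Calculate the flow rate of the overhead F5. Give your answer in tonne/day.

Overall component A balance (none leaves overhead): component A in fresh feed = component A in product, i.e. 1368×0.109 = (1−0.517)·F7·0.281.
F7 = 149.11/(0.281×0.483) = 1098.6 tonne/day.
Recycle F12 = 0.517×1098.6 = 568 tonne/day.
Combined feed F3 = 1368 + 568 = 1936 tonne/day.
Overhead F5 = F3 − F7 = 1936 − 1098.6 = 837.35 tonne/day.

837.4 tonne/day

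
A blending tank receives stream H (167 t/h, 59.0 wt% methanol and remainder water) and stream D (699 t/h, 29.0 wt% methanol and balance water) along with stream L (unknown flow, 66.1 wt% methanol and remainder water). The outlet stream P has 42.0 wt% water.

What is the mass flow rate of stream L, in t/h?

2482 t/h

Let L be the unknown flow. Total out = 866 + L.
water balance: 564.76 + 0.339·L = 0.420·(866 + L)
(0.339 − 0.420)·L = 0.420×866 − 564.76 = -201.04
L = -201.04 / -0.081 = 2482 t/h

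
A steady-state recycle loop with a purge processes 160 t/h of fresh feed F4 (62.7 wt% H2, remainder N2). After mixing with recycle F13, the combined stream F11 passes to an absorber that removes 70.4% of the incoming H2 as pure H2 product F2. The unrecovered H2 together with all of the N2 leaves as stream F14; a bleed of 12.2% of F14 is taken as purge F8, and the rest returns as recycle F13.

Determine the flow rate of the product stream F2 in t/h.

H2 in F11: m_A = 160×0.627 + (1−0.122)·(1−0.704)·m_A, so m_A = 100.32/0.7401 = 135.55 t/h.
Product F2 = 0.704×135.55 = 95.425 t/h.

95.43 t/h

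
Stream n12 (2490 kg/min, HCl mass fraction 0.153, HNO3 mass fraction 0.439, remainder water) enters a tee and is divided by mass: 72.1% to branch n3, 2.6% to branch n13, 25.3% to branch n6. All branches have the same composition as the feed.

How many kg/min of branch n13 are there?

64.74 kg/min

Branch n13 flow = 0.026×2490 = 64.74 kg/min.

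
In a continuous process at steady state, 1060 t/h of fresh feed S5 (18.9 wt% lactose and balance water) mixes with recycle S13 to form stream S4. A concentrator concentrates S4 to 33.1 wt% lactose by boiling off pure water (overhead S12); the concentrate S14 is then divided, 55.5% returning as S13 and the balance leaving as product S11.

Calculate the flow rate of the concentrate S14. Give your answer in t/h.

1360 t/h

Overall lactose balance (none leaves overhead): lactose in fresh feed = lactose in product, i.e. 1060×0.189 = (1−0.555)·S14·0.331.
S14 = 200.34/(0.331×0.445) = 1360.1 t/h.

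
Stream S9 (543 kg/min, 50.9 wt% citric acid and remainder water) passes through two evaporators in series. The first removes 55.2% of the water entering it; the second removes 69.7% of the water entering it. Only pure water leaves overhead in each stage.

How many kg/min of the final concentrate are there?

water in feed = 543×0.491 = 266.61 kg/min.
After stage 1: water left = (1−0.552)×266.61 = 119.44; stream total = 395.83 kg/min.
After stage 2: water left = (1−0.697)×119.44 = 36.191; final concentrate = 312.58 kg/min.

312.6 kg/min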